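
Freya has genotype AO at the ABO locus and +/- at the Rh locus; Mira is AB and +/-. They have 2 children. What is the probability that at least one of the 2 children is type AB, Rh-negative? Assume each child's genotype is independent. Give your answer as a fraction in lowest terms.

ABO cross AO × AB → 1/2 A, 1/4 B, 1/4 AB.
Rh cross +/- × +/- → 3/4 Rh+, 1/4 Rh-; so P(type AB, Rh-negative) = 1/4 × 1/4 = 1/16 per child.
P(none) = (15/16)^2 = 225/256; P(at least one) = 1 − 225/256 = 31/256.

31/256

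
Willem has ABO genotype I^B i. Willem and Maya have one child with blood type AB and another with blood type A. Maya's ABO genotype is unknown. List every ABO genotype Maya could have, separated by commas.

For each candidate genotype of Maya, check whether crossing it with I^B i can produce every observed child phenotype.
  I^A I^A → possible child types {A, AB} ✓
  I^A I^B → possible child types {A, B, AB} ✓
  I^A i → possible child types {O, A, B, AB} ✓
  I^B I^B → possible child types {B} ✗
  I^B i → possible child types {O, B} ✗
  i i → possible child types {O, B} ✗

I^A I^A, I^A I^B, I^A i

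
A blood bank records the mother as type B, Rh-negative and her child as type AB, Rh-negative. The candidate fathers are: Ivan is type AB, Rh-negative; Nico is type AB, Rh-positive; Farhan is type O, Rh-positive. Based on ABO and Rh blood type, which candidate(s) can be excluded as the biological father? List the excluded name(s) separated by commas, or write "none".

Farhan

A candidate is excluded only if no genotype consistent with his phenotype could produce a type AB, Rh-negative child with a type B, Rh-negative mother.
Farhan (type O, Rh+): no genotype consistent with that phenotype can produce a type-AB Rh- child with a type-B mother.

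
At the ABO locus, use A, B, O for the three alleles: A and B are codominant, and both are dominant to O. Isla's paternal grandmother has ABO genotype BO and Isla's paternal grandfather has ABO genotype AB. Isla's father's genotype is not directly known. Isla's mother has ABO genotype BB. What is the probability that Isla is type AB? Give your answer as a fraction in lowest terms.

1/4

Isla's father's ABO genotype from BO × AB: 1/4 AB, 1/4 AO, 1/4 BB, 1/4 BO.
Crossing each possibility with the mother BB and summing P(type AB): 1/4·1/2 + 1/4·1/2 + 1/4·0 + 1/4·0 = 1/4.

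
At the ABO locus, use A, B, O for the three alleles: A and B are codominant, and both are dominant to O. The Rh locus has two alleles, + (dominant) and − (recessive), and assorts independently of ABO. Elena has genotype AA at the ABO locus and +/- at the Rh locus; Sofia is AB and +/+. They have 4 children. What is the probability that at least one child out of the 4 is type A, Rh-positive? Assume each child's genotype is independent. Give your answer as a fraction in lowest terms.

15/16

ABO cross AA × AB → 1/2 A, 1/2 AB.
Rh cross +/- × +/+ → 1 Rh+; so P(type A, Rh-positive) = 1/2 × 1 = 1/2 per child.
P(none) = (1/2)^4 = 1/16; P(at least one) = 1 − 1/16 = 15/16.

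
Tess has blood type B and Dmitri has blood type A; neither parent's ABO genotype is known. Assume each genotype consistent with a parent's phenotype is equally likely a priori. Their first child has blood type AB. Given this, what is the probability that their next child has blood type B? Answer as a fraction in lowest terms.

Possible genotypes: Tess ∈ {BB, BO}; Dmitri ∈ {AA, AO}.
Weight each parental genotype pair by prior × P(type-AB child):
  BB × AA: posterior weight 4/9; P(next child type B) = 0.
  BB × AO: posterior weight 2/9; P(next child type B) = 1/2.
  BO × AA: posterior weight 2/9; P(next child type B) = 0.
  BO × AO: posterior weight 1/9; P(next child type B) = 1/4.
Weighted sum = 5/36.

5/36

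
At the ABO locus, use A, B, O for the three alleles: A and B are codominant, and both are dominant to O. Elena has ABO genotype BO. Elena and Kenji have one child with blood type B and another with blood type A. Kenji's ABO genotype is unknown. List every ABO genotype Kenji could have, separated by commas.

AB, AO

For each candidate genotype of Kenji, check whether crossing it with BO can produce every observed child phenotype.
  AA → possible child types {A, AB} ✗
  AB → possible child types {A, B, AB} ✓
  AO → possible child types {O, A, B, AB} ✓
  BB → possible child types {B} ✗
  BO → possible child types {O, B} ✗
  OO → possible child types {O, B} ✗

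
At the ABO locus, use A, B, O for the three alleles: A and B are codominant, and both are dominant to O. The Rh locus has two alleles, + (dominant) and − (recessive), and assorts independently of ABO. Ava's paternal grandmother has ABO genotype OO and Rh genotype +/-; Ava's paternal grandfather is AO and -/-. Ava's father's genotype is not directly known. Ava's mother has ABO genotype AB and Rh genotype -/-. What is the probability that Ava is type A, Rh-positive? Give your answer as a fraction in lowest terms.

Ava's father's ABO genotype from OO × AO: 1/2 AO, 1/2 OO.
Crossing each possibility with the mother AB and summing P(type A): 1/2·1/2 + 1/2·1/2 = 1/2.
Similarly for Rh via the father's Rh distribution: P(Rh+) = 1/4.
Independent loci: 1/2 × 1/4 = 1/8.

1/8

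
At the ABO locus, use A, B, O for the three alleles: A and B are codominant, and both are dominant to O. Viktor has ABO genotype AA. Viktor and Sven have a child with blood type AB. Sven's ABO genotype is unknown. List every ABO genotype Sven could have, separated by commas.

AB, BB, BO

For each candidate genotype of Sven, check whether crossing it with AA can produce every observed child phenotype.
  AA → possible child types {A} ✗
  AB → possible child types {A, AB} ✓
  AO → possible child types {A} ✗
  BB → possible child types {AB} ✓
  BO → possible child types {A, AB} ✓
  OO → possible child types {A} ✗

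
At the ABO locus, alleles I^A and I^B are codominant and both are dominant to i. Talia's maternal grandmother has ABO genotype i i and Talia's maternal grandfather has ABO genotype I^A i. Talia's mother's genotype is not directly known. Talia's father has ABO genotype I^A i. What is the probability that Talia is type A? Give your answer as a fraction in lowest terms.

Talia's mother's ABO genotype from i i × I^A i: 1/2 I^A i, 1/2 i i.
Crossing each possibility with the father I^A i and summing P(type A): 1/2·3/4 + 1/2·1/2 = 5/8.

5/8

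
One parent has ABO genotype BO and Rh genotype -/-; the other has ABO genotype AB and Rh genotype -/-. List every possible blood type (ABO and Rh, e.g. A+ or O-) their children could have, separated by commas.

A-, B-, AB-

Gametes from BO × AB give offspring ABO genotypes AB, AO, BB, BO, i.e. phenotypes A, B, AB.
Rh cross -/- × -/- → phenotypes Rh-.
Combining independently: A-, B-, AB-.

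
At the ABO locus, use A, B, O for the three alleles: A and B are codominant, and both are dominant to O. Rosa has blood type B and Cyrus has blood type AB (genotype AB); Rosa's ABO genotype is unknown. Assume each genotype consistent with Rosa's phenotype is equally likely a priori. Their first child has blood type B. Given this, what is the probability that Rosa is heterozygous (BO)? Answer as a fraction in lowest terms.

Possible genotypes: Rosa ∈ {BB, BO}; Cyrus ∈ {AB}.
Weight each parental genotype pair by prior × P(type-B child):
  BB × AB: posterior weight 1/2.
  BO × AB: posterior weight 1/2.
Sum the posterior weight over pairs where Rosa is BO: 1/2.

1/2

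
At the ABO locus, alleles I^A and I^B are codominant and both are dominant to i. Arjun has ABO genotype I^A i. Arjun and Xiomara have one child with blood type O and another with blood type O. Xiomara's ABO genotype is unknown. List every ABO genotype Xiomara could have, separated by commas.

I^A i, I^B i, i i

For each candidate genotype of Xiomara, check whether crossing it with I^A i can produce every observed child phenotype.
  I^A I^A → possible child types {A} ✗
  I^A I^B → possible child types {A, B, AB} ✗
  I^A i → possible child types {O, A} ✓
  I^B I^B → possible child types {B, AB} ✗
  I^B i → possible child types {O, A, B, AB} ✓
  i i → possible child types {O, A} ✓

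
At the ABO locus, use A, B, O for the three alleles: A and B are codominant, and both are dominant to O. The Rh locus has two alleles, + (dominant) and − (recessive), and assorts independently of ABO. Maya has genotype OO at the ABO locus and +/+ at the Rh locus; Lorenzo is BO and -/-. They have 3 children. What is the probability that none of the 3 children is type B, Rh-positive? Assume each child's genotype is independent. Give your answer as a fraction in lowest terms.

1/8

ABO cross OO × BO → 1/2 O, 1/2 B.
Rh cross +/+ × -/- → 1 Rh+; so P(type B, Rh-positive) = 1/2 × 1 = 1/2 per child.
P(not type B, Rh-positive) = 1/2 for one child; (1/2)^3 = 1/8.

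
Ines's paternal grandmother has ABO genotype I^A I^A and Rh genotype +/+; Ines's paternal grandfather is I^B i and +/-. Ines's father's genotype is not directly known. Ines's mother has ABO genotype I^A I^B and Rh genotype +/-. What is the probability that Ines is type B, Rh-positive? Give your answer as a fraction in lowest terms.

Ines's father's ABO genotype from I^A I^A × I^B i: 1/2 I^A I^B, 1/2 I^A i.
Crossing each possibility with the mother I^A I^B and summing P(type B): 1/2·1/4 + 1/2·1/4 = 1/4.
Similarly for Rh via the father's Rh distribution: P(Rh+) = 7/8.
Independent loci: 1/4 × 7/8 = 7/32.

7/32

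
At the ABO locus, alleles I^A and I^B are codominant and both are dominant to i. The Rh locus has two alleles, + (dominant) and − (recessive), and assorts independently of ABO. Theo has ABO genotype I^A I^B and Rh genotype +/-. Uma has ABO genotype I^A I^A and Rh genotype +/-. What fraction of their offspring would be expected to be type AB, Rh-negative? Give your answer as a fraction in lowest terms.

1/8

ABO cross I^A I^B × I^A I^A → offspring phenotypes: 1/2 A, 1/2 AB.
Rh cross +/- × +/- → 3/4 Rh+, 1/4 Rh-.
Independent loci: P(type AB, Rh-negative) = 1/2 × 1/4 = 1/8.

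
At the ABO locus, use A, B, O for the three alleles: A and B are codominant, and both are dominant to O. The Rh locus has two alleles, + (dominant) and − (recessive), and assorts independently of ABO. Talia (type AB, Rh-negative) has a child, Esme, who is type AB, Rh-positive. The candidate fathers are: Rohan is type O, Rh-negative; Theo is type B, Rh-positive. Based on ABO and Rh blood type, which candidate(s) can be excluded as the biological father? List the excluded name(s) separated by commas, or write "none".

A candidate is excluded only if no genotype consistent with his phenotype could produce a type AB, Rh-positive child with a type AB, Rh-negative mother.
Rohan (type O, Rh-): no genotype consistent with that phenotype can produce a type-AB Rh+ child with a type-AB mother.

Rohan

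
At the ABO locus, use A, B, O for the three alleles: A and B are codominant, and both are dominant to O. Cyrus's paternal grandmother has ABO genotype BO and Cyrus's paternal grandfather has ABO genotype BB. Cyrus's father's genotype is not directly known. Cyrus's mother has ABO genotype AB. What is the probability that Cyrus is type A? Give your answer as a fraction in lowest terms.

1/8

Cyrus's father's ABO genotype from BO × BB: 1/2 BB, 1/2 BO.
Crossing each possibility with the mother AB and summing P(type A): 1/2·0 + 1/2·1/4 = 1/8.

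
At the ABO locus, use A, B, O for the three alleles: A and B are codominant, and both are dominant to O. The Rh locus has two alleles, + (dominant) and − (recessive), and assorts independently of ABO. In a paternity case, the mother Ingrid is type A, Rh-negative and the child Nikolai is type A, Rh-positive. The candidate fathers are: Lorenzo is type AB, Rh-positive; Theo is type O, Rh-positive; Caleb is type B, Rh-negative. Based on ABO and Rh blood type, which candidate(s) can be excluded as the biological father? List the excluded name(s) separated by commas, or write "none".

Caleb

A candidate is excluded only if no genotype consistent with his phenotype could produce a type A, Rh-positive child with a type A, Rh-negative mother.
Caleb (type B, Rh-): no genotype consistent with that phenotype can produce a type-A Rh+ child with a type-A mother.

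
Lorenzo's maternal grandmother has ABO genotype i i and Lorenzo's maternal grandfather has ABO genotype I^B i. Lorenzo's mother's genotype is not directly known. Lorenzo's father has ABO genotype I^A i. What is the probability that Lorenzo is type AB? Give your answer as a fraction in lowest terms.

Lorenzo's mother's ABO genotype from i i × I^B i: 1/2 I^B i, 1/2 i i.
Crossing each possibility with the father I^A i and summing P(type AB): 1/2·1/4 + 1/2·0 = 1/8.

1/8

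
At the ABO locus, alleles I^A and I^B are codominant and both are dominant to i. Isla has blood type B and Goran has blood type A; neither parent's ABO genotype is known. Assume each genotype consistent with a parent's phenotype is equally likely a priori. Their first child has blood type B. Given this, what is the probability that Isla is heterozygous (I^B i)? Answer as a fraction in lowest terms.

1/3

Possible genotypes: Isla ∈ {I^B I^B, I^B i}; Goran ∈ {I^A I^A, I^A i}.
Weight each parental genotype pair by prior × P(type-B child):
  I^B I^B × I^A i: posterior weight 2/3.
  I^B i × I^A i: posterior weight 1/3.
Sum the posterior weight over pairs where Isla is I^B i: 1/3.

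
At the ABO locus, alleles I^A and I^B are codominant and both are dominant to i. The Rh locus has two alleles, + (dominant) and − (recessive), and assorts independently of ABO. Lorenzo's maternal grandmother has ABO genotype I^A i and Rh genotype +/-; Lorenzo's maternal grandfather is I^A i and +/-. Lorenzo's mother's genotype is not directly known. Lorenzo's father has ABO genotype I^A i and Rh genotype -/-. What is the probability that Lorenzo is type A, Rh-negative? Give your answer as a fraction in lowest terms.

3/8

Lorenzo's mother's ABO genotype from I^A i × I^A i: 1/4 I^A I^A, 1/2 I^A i, 1/4 i i.
Crossing each possibility with the father I^A i and summing P(type A): 1/4·1 + 1/2·3/4 + 1/4·1/2 = 3/4.
Similarly for Rh via the mother's Rh distribution: P(Rh-) = 1/2.
Independent loci: 3/4 × 1/2 = 3/8.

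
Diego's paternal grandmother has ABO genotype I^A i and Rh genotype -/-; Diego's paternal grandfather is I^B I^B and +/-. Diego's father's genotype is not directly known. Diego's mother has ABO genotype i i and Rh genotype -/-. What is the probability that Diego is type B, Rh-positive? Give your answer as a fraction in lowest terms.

Diego's father's ABO genotype from I^A i × I^B I^B: 1/2 I^A I^B, 1/2 I^B i.
Crossing each possibility with the mother i i and summing P(type B): 1/2·1/2 + 1/2·1/2 = 1/2.
Similarly for Rh via the father's Rh distribution: P(Rh+) = 1/4.
Independent loci: 1/2 × 1/4 = 1/8.

1/8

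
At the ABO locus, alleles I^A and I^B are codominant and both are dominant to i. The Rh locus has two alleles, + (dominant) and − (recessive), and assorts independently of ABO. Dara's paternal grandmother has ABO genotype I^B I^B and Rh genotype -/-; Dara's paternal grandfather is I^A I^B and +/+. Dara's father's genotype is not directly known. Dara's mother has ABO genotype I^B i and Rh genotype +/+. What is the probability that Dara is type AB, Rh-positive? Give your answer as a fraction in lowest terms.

1/8

Dara's father's ABO genotype from I^B I^B × I^A I^B: 1/2 I^A I^B, 1/2 I^B I^B.
Crossing each possibility with the mother I^B i and summing P(type AB): 1/2·1/4 + 1/2·0 = 1/8.
Similarly for Rh via the father's Rh distribution: P(Rh+) = 1.
Independent loci: 1/8 × 1 = 1/8.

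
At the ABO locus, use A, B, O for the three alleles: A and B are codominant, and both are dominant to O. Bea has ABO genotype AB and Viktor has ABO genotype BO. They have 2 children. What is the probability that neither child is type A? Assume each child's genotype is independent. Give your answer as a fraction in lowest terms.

ABO cross AB × BO → 1/4 A, 1/2 B, 1/4 AB.
So P(type A) = 1/4 per child.
P(not type A) = 3/4 for one child; (3/4)^2 = 9/16.

9/16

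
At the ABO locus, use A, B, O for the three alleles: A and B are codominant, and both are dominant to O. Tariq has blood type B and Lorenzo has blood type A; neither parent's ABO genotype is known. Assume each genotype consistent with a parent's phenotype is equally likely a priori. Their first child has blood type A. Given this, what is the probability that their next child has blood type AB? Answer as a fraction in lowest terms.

Possible genotypes: Tariq ∈ {BB, BO}; Lorenzo ∈ {AA, AO}.
Weight each parental genotype pair by prior × P(type-A child):
  BO × AA: posterior weight 2/3; P(next child type AB) = 1/2.
  BO × AO: posterior weight 1/3; P(next child type AB) = 1/4.
Weighted sum = 5/12.

5/12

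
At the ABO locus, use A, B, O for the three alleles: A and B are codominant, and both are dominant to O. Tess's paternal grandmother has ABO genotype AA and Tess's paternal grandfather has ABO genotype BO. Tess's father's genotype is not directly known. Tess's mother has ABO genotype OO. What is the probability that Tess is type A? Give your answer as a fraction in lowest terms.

Tess's father's ABO genotype from AA × BO: 1/2 AB, 1/2 AO.
Crossing each possibility with the mother OO and summing P(type A): 1/2·1/2 + 1/2·1/2 = 1/2.

1/2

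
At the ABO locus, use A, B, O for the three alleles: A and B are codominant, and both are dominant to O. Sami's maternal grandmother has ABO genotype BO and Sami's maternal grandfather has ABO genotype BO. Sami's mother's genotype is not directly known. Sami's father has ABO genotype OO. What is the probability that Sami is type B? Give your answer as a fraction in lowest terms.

Sami's mother's ABO genotype from BO × BO: 1/4 BB, 1/2 BO, 1/4 OO.
Crossing each possibility with the father OO and summing P(type B): 1/4·1 + 1/2·1/2 + 1/4·0 = 1/2.

1/2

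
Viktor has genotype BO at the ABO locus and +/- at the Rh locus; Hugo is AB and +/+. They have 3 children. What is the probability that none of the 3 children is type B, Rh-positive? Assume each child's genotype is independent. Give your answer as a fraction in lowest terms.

1/8

ABO cross BO × AB → 1/4 A, 1/2 B, 1/4 AB.
Rh cross +/- × +/+ → 1 Rh+; so P(type B, Rh-positive) = 1/2 × 1 = 1/2 per child.
P(not type B, Rh-positive) = 1/2 for one child; (1/2)^3 = 1/8.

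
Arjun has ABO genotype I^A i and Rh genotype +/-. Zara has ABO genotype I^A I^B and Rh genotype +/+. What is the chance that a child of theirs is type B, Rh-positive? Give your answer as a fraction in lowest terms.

ABO cross I^A i × I^A I^B → offspring phenotypes: 1/2 A, 1/4 B, 1/4 AB.
Rh cross +/- × +/+ → 1 Rh+.
Independent loci: P(type B, Rh-positive) = 1/4 × 1 = 1/4.

1/4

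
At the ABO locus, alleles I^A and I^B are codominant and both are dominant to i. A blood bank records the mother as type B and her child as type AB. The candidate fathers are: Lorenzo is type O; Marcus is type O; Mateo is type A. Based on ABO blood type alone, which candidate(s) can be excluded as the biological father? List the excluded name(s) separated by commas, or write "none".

A candidate is excluded only if no genotype consistent with his phenotype could produce a type AB child with a type B mother.
Lorenzo (type O): no genotype consistent with that phenotype can produce a type-AB child with a type-B mother.
Marcus (type O): no genotype consistent with that phenotype can produce a type-AB child with a type-B mother.

Lorenzo, Marcus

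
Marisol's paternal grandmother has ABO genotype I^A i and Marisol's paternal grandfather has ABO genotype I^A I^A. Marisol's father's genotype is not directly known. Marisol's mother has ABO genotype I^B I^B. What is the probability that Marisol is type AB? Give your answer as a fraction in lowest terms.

3/4

Marisol's father's ABO genotype from I^A i × I^A I^A: 1/2 I^A I^A, 1/2 I^A i.
Crossing each possibility with the mother I^B I^B and summing P(type AB): 1/2·1 + 1/2·1/2 = 3/4.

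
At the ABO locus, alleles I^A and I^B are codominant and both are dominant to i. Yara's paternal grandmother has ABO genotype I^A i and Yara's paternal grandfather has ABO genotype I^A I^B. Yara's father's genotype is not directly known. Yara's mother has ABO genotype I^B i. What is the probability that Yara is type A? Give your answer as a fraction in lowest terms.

1/4

Yara's father's ABO genotype from I^A i × I^A I^B: 1/4 I^A I^A, 1/4 I^A I^B, 1/4 I^A i, 1/4 I^B i.
Crossing each possibility with the mother I^B i and summing P(type A): 1/4·1/2 + 1/4·1/4 + 1/4·1/4 + 1/4·0 = 1/4.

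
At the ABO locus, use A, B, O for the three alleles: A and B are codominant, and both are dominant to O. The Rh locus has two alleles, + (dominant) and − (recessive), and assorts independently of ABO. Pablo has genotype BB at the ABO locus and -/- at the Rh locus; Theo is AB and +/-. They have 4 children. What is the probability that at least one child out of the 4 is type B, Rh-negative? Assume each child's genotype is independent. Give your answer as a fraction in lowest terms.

ABO cross BB × AB → 1/2 B, 1/2 AB.
Rh cross -/- × +/- → 1/2 Rh+, 1/2 Rh-; so P(type B, Rh-negative) = 1/2 × 1/2 = 1/4 per child.
P(none) = (3/4)^4 = 81/256; P(at least one) = 1 − 81/256 = 175/256.

175/256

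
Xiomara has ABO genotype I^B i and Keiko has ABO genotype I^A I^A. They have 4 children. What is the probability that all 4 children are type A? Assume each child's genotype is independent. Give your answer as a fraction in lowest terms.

ABO cross I^B i × I^A I^A → 1/2 A, 1/2 AB.
So P(type A) = 1/2 per child.
All 4 independent: (1/2)^4 = 1/16.

1/16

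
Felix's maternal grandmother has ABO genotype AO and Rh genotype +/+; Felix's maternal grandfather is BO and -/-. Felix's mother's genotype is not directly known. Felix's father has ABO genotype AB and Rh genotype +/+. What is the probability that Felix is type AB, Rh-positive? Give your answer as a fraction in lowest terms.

1/4

Felix's mother's ABO genotype from AO × BO: 1/4 AB, 1/4 AO, 1/4 BO, 1/4 OO.
Crossing each possibility with the father AB and summing P(type AB): 1/4·1/2 + 1/4·1/4 + 1/4·1/4 + 1/4·0 = 1/4.
Similarly for Rh via the mother's Rh distribution: P(Rh+) = 1.
Independent loci: 1/4 × 1 = 1/4.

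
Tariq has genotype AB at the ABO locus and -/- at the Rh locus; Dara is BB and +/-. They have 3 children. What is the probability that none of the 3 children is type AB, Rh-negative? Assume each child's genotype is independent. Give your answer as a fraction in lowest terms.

ABO cross AB × BB → 1/2 B, 1/2 AB.
Rh cross -/- × +/- → 1/2 Rh+, 1/2 Rh-; so P(type AB, Rh-negative) = 1/2 × 1/2 = 1/4 per child.
P(not type AB, Rh-negative) = 3/4 for one child; (3/4)^3 = 27/64.

27/64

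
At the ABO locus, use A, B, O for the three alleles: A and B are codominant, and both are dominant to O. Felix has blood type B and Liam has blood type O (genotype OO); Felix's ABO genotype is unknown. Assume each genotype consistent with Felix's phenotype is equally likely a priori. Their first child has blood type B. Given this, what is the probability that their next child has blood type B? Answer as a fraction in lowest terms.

Possible genotypes: Felix ∈ {BB, BO}; Liam ∈ {OO}.
Weight each parental genotype pair by prior × P(type-B child):
  BB × OO: posterior weight 2/3; P(next child type B) = 1.
  BO × OO: posterior weight 1/3; P(next child type B) = 1/2.
Weighted sum = 5/6.

5/6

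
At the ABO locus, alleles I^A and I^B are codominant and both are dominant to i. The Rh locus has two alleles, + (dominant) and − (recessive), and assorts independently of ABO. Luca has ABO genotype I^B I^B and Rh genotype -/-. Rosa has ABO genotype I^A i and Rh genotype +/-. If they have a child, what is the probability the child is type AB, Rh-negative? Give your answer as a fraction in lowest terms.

ABO cross I^B I^B × I^A i → offspring phenotypes: 1/2 B, 1/2 AB.
Rh cross -/- × +/- → 1/2 Rh+, 1/2 Rh-.
Independent loci: P(type AB, Rh-negative) = 1/2 × 1/2 = 1/4.

1/4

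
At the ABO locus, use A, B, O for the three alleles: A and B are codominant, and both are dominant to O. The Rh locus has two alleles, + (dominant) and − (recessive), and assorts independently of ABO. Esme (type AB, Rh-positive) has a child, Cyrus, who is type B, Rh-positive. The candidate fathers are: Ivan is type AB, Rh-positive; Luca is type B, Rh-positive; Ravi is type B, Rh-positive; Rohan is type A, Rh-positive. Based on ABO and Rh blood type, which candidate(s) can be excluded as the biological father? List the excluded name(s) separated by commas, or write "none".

A candidate is excluded only if no genotype consistent with his phenotype could produce a type B, Rh-positive child with a type AB, Rh-positive mother.
Every candidate has at least one consistent genotype combination, so none can be excluded.

none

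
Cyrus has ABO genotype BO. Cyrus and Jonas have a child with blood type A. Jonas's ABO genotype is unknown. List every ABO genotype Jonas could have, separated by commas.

For each candidate genotype of Jonas, check whether crossing it with BO can produce every observed child phenotype.
  AA → possible child types {A, AB} ✓
  AB → possible child types {A, B, AB} ✓
  AO → possible child types {O, A, B, AB} ✓
  BB → possible child types {B} ✗
  BO → possible child types {O, B} ✗
  OO → possible child types {O, B} ✗

AA, AB, AO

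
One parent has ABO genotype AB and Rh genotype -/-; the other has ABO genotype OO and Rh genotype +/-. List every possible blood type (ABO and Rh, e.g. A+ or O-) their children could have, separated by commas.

A+, A-, B+, B-

Gametes from AB × OO give offspring ABO genotypes AO, BO, i.e. phenotypes A, B.
Rh cross -/- × +/- → phenotypes Rh+, Rh-.
Combining independently: A+, A-, B+, B-.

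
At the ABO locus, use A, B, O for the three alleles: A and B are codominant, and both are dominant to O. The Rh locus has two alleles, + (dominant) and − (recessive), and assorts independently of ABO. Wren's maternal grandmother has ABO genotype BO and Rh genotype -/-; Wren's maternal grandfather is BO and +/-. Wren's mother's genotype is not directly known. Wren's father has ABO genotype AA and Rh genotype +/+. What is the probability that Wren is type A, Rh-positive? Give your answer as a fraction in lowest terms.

Wren's mother's ABO genotype from BO × BO: 1/4 BB, 1/2 BO, 1/4 OO.
Crossing each possibility with the father AA and summing P(type A): 1/4·0 + 1/2·1/2 + 1/4·1 = 1/2.
Similarly for Rh via the mother's Rh distribution: P(Rh+) = 1.
Independent loci: 1/2 × 1 = 1/2.

1/2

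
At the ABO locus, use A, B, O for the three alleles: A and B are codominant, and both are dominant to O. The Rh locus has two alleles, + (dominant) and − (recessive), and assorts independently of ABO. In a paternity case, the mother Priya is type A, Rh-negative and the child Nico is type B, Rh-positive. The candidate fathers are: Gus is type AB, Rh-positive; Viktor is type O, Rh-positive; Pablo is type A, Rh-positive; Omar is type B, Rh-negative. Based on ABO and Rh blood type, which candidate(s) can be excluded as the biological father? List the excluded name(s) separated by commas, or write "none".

A candidate is excluded only if no genotype consistent with his phenotype could produce a type B, Rh-positive child with a type A, Rh-negative mother.
Viktor (type O, Rh+): no genotype consistent with that phenotype can produce a type-B Rh+ child with a type-A mother.
Pablo (type A, Rh+): no genotype consistent with that phenotype can produce a type-B Rh+ child with a type-A mother.
Omar (type B, Rh-): no genotype consistent with that phenotype can produce a type-B Rh+ child with a type-A mother.

Viktor, Pablo, Omar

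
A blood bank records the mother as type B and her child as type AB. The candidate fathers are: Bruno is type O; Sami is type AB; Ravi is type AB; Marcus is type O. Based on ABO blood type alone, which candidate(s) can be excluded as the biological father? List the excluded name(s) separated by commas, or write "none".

Bruno, Marcus

A candidate is excluded only if no genotype consistent with his phenotype could produce a type AB child with a type B mother.
Bruno (type O): no genotype consistent with that phenotype can produce a type-AB child with a type-B mother.
Marcus (type O): no genotype consistent with that phenotype can produce a type-AB child with a type-B mother.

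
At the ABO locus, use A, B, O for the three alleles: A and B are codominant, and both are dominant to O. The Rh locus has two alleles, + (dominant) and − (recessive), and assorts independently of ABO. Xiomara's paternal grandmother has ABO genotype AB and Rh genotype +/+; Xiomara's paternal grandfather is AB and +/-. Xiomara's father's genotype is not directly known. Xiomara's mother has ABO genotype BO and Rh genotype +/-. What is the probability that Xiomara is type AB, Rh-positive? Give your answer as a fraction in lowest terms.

Xiomara's father's ABO genotype from AB × AB: 1/4 AA, 1/2 AB, 1/4 BB.
Crossing each possibility with the mother BO and summing P(type AB): 1/4·1/2 + 1/2·1/4 + 1/4·0 = 1/4.
Similarly for Rh via the father's Rh distribution: P(Rh+) = 7/8.
Independent loci: 1/4 × 7/8 = 7/32.

7/32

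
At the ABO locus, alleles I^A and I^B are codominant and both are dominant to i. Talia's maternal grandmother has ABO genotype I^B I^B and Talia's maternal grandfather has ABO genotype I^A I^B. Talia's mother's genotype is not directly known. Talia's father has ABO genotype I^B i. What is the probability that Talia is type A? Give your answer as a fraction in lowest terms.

Talia's mother's ABO genotype from I^B I^B × I^A I^B: 1/2 I^A I^B, 1/2 I^B I^B.
Crossing each possibility with the father I^B i and summing P(type A): 1/2·1/4 + 1/2·0 = 1/8.

1/8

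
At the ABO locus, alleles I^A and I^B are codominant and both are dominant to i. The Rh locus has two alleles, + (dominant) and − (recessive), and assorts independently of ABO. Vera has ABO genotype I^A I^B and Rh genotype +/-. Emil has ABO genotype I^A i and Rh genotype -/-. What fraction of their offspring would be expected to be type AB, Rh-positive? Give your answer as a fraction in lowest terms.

1/8

ABO cross I^A I^B × I^A i → offspring phenotypes: 1/2 A, 1/4 B, 1/4 AB.
Rh cross +/- × -/- → 1/2 Rh+, 1/2 Rh-.
Independent loci: P(type AB, Rh-positive) = 1/4 × 1/2 = 1/8.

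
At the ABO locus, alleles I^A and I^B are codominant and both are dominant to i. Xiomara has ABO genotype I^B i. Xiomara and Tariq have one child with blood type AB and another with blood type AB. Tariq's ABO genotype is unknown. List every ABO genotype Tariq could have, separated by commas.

For each candidate genotype of Tariq, check whether crossing it with I^B i can produce every observed child phenotype.
  I^A I^A → possible child types {A, AB} ✓
  I^A I^B → possible child types {A, B, AB} ✓
  I^A i → possible child types {O, A, B, AB} ✓
  I^B I^B → possible child types {B} ✗
  I^B i → possible child types {O, B} ✗
  i i → possible child types {O, B} ✗

I^A I^A, I^A I^B, I^A i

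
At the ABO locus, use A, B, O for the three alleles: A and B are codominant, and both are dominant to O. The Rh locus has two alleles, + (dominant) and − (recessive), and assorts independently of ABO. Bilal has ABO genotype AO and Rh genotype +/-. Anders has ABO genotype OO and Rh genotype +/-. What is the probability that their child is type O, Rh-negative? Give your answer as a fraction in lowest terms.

ABO cross AO × OO → offspring phenotypes: 1/2 O, 1/2 A.
Rh cross +/- × +/- → 3/4 Rh+, 1/4 Rh-.
Independent loci: P(type O, Rh-negative) = 1/2 × 1/4 = 1/8.

1/8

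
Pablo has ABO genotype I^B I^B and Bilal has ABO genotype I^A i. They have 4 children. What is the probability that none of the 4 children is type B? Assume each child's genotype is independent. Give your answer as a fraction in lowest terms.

1/16

ABO cross I^B I^B × I^A i → 1/2 B, 1/2 AB.
So P(type B) = 1/2 per child.
P(not type B) = 1/2 for one child; (1/2)^4 = 1/16.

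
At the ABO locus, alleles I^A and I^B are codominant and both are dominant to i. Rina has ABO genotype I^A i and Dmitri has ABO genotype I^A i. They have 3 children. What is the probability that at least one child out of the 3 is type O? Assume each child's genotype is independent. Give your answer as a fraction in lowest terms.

ABO cross I^A i × I^A i → 1/4 O, 3/4 A.
So P(type O) = 1/4 per child.
P(none) = (3/4)^3 = 27/64; P(at least one) = 1 − 27/64 = 37/64.

37/64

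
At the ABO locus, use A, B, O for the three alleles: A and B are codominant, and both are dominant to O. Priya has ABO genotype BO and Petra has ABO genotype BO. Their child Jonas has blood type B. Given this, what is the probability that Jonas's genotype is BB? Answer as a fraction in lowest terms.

1/3

Cross BO × BO → 1/4 BB, 1/2 BO, 1/4 OO.
Type-B genotypes among offspring: BB (1/4), BO (1/2); total 3/4.
P(BB | type B) = (1/4) / (3/4) = 1/3.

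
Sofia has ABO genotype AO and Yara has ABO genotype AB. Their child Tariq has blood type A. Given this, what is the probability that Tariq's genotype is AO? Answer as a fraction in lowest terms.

1/2

Cross AO × AB → 1/4 AA, 1/4 AB, 1/4 AO, 1/4 BO.
Type-A genotypes among offspring: AA (1/4), AO (1/4); total 1/2.
P(AO | type A) = (1/4) / (1/2) = 1/2.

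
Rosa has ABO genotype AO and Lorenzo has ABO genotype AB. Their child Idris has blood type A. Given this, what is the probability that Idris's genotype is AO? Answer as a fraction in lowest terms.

Cross AO × AB → 1/4 AA, 1/4 AB, 1/4 AO, 1/4 BO.
Type-A genotypes among offspring: AA (1/4), AO (1/4); total 1/2.
P(AO | type A) = (1/4) / (1/2) = 1/2.

1/2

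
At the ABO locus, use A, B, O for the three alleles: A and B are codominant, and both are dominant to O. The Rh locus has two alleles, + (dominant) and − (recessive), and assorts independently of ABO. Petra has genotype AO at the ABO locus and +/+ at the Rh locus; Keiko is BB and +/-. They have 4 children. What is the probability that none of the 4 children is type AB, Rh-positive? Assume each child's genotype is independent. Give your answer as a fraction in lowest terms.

1/16

ABO cross AO × BB → 1/2 B, 1/2 AB.
Rh cross +/+ × +/- → 1 Rh+; so P(type AB, Rh-positive) = 1/2 × 1 = 1/2 per child.
P(not type AB, Rh-positive) = 1/2 for one child; (1/2)^4 = 1/16.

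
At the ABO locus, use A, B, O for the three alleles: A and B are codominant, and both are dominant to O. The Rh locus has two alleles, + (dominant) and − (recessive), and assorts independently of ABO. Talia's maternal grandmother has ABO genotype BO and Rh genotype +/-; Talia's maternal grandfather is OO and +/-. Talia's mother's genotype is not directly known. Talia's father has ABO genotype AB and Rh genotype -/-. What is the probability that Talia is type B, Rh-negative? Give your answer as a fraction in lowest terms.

1/4

Talia's mother's ABO genotype from BO × OO: 1/2 BO, 1/2 OO.
Crossing each possibility with the father AB and summing P(type B): 1/2·1/2 + 1/2·1/2 = 1/2.
Similarly for Rh via the mother's Rh distribution: P(Rh-) = 1/2.
Independent loci: 1/2 × 1/2 = 1/4.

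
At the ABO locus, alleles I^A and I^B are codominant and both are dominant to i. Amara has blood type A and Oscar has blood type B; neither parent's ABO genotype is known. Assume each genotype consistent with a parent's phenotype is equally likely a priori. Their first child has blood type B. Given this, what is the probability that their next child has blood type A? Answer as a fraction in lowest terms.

1/12

Possible genotypes: Amara ∈ {I^A I^A, I^A i}; Oscar ∈ {I^B I^B, I^B i}.
Weight each parental genotype pair by prior × P(type-B child):
  I^A i × I^B I^B: posterior weight 2/3; P(next child type A) = 0.
  I^A i × I^B i: posterior weight 1/3; P(next child type A) = 1/4.
Weighted sum = 1/12.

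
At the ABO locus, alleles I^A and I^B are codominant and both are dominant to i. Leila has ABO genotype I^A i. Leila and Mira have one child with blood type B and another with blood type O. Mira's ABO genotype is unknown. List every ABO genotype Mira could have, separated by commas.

I^B i

For each candidate genotype of Mira, check whether crossing it with I^A i can produce every observed child phenotype.
  I^A I^A → possible child types {A} ✗
  I^A I^B → possible child types {A, B, AB} ✗
  I^A i → possible child types {O, A} ✗
  I^B I^B → possible child types {B, AB} ✗
  I^B i → possible child types {O, A, B, AB} ✓
  i i → possible child types {O, A} ✗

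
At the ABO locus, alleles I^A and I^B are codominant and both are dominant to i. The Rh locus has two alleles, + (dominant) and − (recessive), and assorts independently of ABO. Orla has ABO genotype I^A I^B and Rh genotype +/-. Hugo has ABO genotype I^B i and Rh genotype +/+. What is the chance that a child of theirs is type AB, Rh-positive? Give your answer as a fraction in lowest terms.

ABO cross I^A I^B × I^B i → offspring phenotypes: 1/4 A, 1/2 B, 1/4 AB.
Rh cross +/- × +/+ → 1 Rh+.
Independent loci: P(type AB, Rh-positive) = 1/4 × 1 = 1/4.

1/4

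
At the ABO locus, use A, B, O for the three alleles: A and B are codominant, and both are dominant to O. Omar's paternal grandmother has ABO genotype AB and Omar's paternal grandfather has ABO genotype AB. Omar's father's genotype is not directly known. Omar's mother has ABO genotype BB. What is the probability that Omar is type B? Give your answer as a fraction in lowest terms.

Omar's father's ABO genotype from AB × AB: 1/4 AA, 1/2 AB, 1/4 BB.
Crossing each possibility with the mother BB and summing P(type B): 1/4·0 + 1/2·1/2 + 1/4·1 = 1/2.

1/2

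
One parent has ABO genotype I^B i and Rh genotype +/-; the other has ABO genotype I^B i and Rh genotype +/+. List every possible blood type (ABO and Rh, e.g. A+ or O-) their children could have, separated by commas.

Gametes from I^B i × I^B i give offspring ABO genotypes I^B I^B, I^B i, i i, i.e. phenotypes O, B.
Rh cross +/- × +/+ → phenotypes Rh+.
Combining independently: O+, B+.

O+, B+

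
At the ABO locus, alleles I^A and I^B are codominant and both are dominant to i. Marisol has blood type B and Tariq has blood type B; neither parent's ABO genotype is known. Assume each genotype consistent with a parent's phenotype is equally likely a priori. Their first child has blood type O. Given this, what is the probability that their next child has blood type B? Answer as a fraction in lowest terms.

Possible genotypes: Marisol ∈ {I^B I^B, I^B i}; Tariq ∈ {I^B I^B, I^B i}.
Weight each parental genotype pair by prior × P(type-O child):
  I^B i × I^B i: posterior weight 1; P(next child type B) = 3/4.
Weighted sum = 3/4.

3/4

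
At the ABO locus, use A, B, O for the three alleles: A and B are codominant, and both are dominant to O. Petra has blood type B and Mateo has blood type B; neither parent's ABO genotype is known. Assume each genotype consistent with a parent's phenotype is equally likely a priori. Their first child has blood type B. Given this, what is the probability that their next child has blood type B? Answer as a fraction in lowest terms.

Possible genotypes: Petra ∈ {BB, BO}; Mateo ∈ {BB, BO}.
Weight each parental genotype pair by prior × P(type-B child):
  BB × BB: posterior weight 4/15; P(next child type B) = 1.
  BB × BO: posterior weight 4/15; P(next child type B) = 1.
  BO × BB: posterior weight 4/15; P(next child type B) = 1.
  BO × BO: posterior weight 1/5; P(next child type B) = 3/4.
Weighted sum = 19/20.

19/20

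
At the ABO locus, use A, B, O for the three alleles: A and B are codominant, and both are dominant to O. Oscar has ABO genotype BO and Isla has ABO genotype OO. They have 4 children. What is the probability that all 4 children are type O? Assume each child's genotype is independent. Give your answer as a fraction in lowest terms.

1/16

ABO cross BO × OO → 1/2 O, 1/2 B.
So P(type O) = 1/2 per child.
All 4 independent: (1/2)^4 = 1/16.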